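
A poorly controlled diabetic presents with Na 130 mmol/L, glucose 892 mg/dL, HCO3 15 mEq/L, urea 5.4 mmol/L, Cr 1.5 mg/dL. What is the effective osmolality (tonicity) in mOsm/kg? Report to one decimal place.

309.6 mOsm/kg

Effective osmolality excludes urea (freely permeant across cell membranes):
2·Na + glucose/18
= 2·130 + 892/18
= 260 + 49.56
= 309.56 mOsm/kg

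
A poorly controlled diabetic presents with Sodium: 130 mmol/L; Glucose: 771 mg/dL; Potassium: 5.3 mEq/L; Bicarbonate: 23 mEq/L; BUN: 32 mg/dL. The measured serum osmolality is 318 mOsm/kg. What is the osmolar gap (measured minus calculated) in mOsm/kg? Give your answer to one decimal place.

Calculated osmolality = 2·Na + glucose/18 + BUN/2.8
= 2·130 + 771/18 + 32/2.8
= 260 + 42.83 + 11.43
= 314.26 mOsm/kg ≈ 314.3 mOsm/kg
Osmolar gap = measured − calculated = 318 − 314.3 = 3.7 mOsm/kg

3.7 mOsm/kg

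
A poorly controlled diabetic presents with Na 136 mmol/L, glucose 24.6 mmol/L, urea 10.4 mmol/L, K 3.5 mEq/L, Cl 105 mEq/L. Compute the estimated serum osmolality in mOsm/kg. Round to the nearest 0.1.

307.0 mOsm/kg

Calculated osmolality = 2·Na + glucose + urea
= 2·136 + 24.6 + 10.4
= 272 + 24.60 + 10.40
= 307 mOsm/kg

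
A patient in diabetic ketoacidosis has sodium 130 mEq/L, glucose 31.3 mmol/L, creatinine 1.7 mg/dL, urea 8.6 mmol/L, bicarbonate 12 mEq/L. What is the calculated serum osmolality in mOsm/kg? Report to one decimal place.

Calculated osmolality = 2·Na + glucose + urea
= 2·130 + 31.3 + 8.6
= 260 + 31.30 + 8.60
= 299.9 mOsm/kg

299.9 mOsm/kg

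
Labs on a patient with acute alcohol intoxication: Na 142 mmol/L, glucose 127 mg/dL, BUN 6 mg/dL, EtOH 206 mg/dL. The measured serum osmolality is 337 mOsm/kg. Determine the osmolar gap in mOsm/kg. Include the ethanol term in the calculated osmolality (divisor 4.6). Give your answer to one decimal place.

-1.0 mOsm/kg

Calculated osmolality = 2·Na + glucose/18 + BUN/2.8 + ethanol/4.6
= 2·142 + 127/18 + 6/2.8 + 206/4.6
= 284 + 7.06 + 2.14 + 44.78
= 337.98 mOsm/kg ≈ 338.0 mOsm/kg
Osmolar gap = measured − calculated = 337 − 338.0 = -1.0 mOsm/kg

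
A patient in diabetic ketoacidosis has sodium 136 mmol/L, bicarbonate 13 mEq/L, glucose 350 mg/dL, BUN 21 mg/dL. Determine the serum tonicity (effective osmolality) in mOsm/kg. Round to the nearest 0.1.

291.4 mOsm/kg

Effective osmolality excludes urea (freely permeant across cell membranes):
2·Na + glucose/18
= 2·136 + 350/18
= 272 + 19.44
= 291.44 mOsm/kg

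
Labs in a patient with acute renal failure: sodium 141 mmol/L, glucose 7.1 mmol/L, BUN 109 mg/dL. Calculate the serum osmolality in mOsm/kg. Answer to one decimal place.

Calculated osmolality = 2·Na + glucose + BUN/2.8
= 2·141 + 7.1 + 109/2.8
= 282 + 7.10 + 38.93
= 328.03 mOsm/kg

328.0 mOsm/kg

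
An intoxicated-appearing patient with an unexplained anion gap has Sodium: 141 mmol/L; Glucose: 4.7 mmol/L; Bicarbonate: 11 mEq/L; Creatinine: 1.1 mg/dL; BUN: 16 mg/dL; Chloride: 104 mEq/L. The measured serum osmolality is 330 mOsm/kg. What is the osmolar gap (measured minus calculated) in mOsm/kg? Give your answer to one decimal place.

Calculated osmolality = 2·Na + glucose + BUN/2.8
= 2·141 + 4.7 + 16/2.8
= 282 + 4.70 + 5.71
= 292.41 mOsm/kg ≈ 292.4 mOsm/kg
Osmolar gap = measured − calculated = 330 − 292.4 = 37.6 mOsm/kg

37.6 mOsm/kg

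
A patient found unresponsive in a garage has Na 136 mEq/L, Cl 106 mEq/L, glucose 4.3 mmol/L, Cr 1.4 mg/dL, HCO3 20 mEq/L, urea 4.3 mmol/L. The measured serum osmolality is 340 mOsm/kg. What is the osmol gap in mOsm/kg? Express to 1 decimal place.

59.4 mOsm/kg

Calculated osmolality = 2·Na + glucose + urea
= 2·136 + 4.3 + 4.3
= 272 + 4.30 + 4.30
= 280.6 mOsm/kg ≈ 280.6 mOsm/kg
Osmolar gap = measured − calculated = 340 − 280.6 = 59.4 mOsm/kg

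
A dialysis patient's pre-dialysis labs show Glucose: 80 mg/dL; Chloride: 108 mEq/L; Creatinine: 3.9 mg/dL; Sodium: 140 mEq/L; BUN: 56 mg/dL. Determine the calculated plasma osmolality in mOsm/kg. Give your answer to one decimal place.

304.4 mOsm/kg

Calculated osmolality = 2·Na + glucose/18 + BUN/2.8
= 2·140 + 80/18 + 56/2.8
= 280 + 4.44 + 20
= 304.44 mOsm/kg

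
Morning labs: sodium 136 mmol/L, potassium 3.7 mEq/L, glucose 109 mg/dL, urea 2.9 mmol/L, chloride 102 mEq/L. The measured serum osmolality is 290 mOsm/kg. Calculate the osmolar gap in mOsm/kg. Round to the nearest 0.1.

9.0 mOsm/kg

Calculated osmolality = 2·Na + glucose/18 + urea
= 2·136 + 109/18 + 2.9
= 272 + 6.06 + 2.90
= 280.96 mOsm/kg ≈ 281.0 mOsm/kg
Osmolar gap = measured − calculated = 290 − 281.0 = 9.0 mOsm/kg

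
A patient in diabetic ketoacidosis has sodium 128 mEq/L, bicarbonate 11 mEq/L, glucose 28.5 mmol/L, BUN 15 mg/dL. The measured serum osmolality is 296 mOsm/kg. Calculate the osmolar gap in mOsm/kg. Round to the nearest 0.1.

Calculated osmolality = 2·Na + glucose + BUN/2.8
= 2·128 + 28.5 + 15/2.8
= 256 + 28.50 + 5.36
= 289.86 mOsm/kg ≈ 289.9 mOsm/kg
Osmolar gap = measured − calculated = 296 − 289.9 = 6.1 mOsm/kg

6.1 mOsm/kg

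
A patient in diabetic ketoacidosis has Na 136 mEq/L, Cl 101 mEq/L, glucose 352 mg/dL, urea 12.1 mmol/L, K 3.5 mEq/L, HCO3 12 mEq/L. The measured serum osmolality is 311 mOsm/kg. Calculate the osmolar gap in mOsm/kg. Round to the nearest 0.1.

Calculated osmolality = 2·Na + glucose/18 + urea
= 2·136 + 352/18 + 12.1
= 272 + 19.56 + 12.10
= 303.66 mOsm/kg ≈ 303.7 mOsm/kg
Osmolar gap = measured − calculated = 311 − 303.7 = 7.3 mOsm/kg

7.3 mOsm/kg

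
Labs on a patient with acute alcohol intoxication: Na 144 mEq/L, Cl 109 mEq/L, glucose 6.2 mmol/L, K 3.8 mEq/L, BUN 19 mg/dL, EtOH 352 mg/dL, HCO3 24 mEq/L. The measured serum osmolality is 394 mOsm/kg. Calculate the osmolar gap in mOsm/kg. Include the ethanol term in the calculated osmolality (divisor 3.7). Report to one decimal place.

Calculated osmolality = 2·Na + glucose + BUN/2.8 + ethanol/3.7
= 2·144 + 6.2 + 19/2.8 + 352/3.7
= 288 + 6.20 + 6.79 + 95.14
= 396.13 mOsm/kg ≈ 396.1 mOsm/kg
Osmolar gap = measured − calculated = 394 − 396.1 = -2.1 mOsm/kg

-2.1 mOsm/kg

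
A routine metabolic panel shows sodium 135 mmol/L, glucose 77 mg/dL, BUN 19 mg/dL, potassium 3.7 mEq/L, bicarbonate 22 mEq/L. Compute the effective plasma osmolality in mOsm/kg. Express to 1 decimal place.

Effective osmolality excludes urea (freely permeant across cell membranes):
2·Na + glucose/18
= 2·135 + 77/18
= 270 + 4.28
= 274.28 mOsm/kg

274.3 mOsm/kg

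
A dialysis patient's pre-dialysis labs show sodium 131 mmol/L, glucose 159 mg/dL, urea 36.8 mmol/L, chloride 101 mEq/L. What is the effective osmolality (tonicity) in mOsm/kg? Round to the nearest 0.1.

Effective osmolality excludes urea (freely permeant across cell membranes):
2·Na + glucose/18
= 2·131 + 159/18
= 262 + 8.83
= 270.83 mOsm/kg

270.8 mOsm/kg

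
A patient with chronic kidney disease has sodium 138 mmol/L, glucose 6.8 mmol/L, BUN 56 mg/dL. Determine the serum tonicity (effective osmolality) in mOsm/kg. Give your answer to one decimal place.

Effective osmolality excludes urea (freely permeant across cell membranes):
2·Na + glucose
= 2·138 + 6.8
= 276 + 6.8
= 282.8 mOsm/kg

282.8 mOsm/kg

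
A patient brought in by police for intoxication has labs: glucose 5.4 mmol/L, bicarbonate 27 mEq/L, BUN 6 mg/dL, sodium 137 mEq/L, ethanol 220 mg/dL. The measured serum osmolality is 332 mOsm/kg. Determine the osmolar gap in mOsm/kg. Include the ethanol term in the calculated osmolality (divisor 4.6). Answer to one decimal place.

2.6 mOsm/kg

Calculated osmolality = 2·Na + glucose + BUN/2.8 + ethanol/4.6
= 2·137 + 5.4 + 6/2.8 + 220/4.6
= 274 + 5.40 + 2.14 + 47.83
= 329.37 mOsm/kg ≈ 329.4 mOsm/kg
Osmolar gap = measured − calculated = 332 − 329.4 = 2.6 mOsm/kg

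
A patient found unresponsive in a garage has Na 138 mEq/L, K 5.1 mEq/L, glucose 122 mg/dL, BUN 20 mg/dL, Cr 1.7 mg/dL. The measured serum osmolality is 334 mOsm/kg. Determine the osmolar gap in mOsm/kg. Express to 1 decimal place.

Calculated osmolality = 2·Na + glucose/18 + BUN/2.8
= 2·138 + 122/18 + 20/2.8
= 276 + 6.78 + 7.14
= 289.92 mOsm/kg ≈ 289.9 mOsm/kg
Osmolar gap = measured − calculated = 334 − 289.9 = 44.1 mOsm/kg

44.1 mOsm/kg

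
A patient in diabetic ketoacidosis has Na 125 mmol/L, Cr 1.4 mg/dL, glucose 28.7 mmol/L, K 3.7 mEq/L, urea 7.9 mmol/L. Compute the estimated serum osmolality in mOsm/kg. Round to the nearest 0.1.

286.6 mOsm/kg

Calculated osmolality = 2·Na + glucose + urea
= 2·125 + 28.7 + 7.9
= 250 + 28.70 + 7.90
= 286.6 mOsm/kg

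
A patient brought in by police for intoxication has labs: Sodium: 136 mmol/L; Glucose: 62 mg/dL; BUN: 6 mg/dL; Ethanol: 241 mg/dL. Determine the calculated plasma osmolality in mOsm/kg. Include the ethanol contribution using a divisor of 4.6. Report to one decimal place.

Calculated osmolality = 2·Na + glucose/18 + BUN/2.8 + ethanol/4.6
= 2·136 + 62/18 + 6/2.8 + 241/4.6
= 272 + 3.44 + 2.14 + 52.39
= 329.97 mOsm/kg

330.0 mOsm/kg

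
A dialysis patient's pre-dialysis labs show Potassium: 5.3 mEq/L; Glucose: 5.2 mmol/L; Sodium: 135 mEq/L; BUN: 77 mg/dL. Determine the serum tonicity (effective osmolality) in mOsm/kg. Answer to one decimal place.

Effective osmolality excludes urea (freely permeant across cell membranes):
2·Na + glucose
= 2·135 + 5.2
= 270 + 5.2
= 275.2 mOsm/kg

275.2 mOsm/kg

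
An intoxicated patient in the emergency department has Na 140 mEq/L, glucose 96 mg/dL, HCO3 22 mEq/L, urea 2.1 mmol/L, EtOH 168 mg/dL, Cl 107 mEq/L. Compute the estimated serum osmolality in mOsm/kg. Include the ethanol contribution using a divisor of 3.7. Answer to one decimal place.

332.8 mOsm/kg

Calculated osmolality = 2·Na + glucose/18 + urea + ethanol/3.7
= 2·140 + 96/18 + 2.1 + 168/3.7
= 280 + 5.33 + 2.10 + 45.41
= 332.84 mOsm/kg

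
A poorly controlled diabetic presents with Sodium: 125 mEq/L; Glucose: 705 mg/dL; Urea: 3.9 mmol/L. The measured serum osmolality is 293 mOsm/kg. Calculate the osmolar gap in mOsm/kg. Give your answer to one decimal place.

Calculated osmolality = 2·Na + glucose/18 + urea
= 2·125 + 705/18 + 3.9
= 250 + 39.17 + 3.90
= 293.07 mOsm/kg ≈ 293.1 mOsm/kg
Osmolar gap = measured − calculated = 293 − 293.1 = -0.1 mOsm/kg

-0.1 mOsm/kg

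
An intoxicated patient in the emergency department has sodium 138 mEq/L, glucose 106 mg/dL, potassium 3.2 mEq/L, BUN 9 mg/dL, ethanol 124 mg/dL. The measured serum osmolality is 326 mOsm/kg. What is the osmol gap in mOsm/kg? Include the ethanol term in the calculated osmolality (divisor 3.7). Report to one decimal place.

Calculated osmolality = 2·Na + glucose/18 + BUN/2.8 + ethanol/3.7
= 2·138 + 106/18 + 9/2.8 + 124/3.7
= 276 + 5.89 + 3.21 + 33.51
= 318.61 mOsm/kg ≈ 318.6 mOsm/kg
Osmolar gap = measured − calculated = 326 − 318.6 = 7.4 mOsm/kg

7.4 mOsm/kg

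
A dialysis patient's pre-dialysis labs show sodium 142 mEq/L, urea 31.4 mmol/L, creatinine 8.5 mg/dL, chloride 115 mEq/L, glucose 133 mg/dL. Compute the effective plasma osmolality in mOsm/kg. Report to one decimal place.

Effective osmolality excludes urea (freely permeant across cell membranes):
2·Na + glucose/18
= 2·142 + 133/18
= 284 + 7.39
= 291.39 mOsm/kg

291.4 mOsm/kg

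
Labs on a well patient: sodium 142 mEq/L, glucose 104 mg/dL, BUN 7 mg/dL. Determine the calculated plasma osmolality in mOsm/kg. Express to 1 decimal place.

Calculated osmolality = 2·Na + glucose/18 + BUN/2.8
= 2·142 + 104/18 + 7/2.8
= 284 + 5.78 + 2.50
= 292.28 mOsm/kg

292.3 mOsm/kg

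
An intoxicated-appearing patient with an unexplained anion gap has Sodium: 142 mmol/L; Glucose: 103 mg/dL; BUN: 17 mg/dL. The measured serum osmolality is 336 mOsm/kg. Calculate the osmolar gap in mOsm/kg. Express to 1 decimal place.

Calculated osmolality = 2·Na + glucose/18 + BUN/2.8
= 2·142 + 103/18 + 17/2.8
= 284 + 5.72 + 6.07
= 295.79 mOsm/kg ≈ 295.8 mOsm/kg
Osmolar gap = measured − calculated = 336 − 295.8 = 40.2 mOsm/kg

40.2 mOsm/kg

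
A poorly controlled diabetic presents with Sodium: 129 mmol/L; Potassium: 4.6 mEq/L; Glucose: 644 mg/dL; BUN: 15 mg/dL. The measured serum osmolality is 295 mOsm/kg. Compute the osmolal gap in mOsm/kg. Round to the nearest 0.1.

-4.1 mOsm/kg

Calculated osmolality = 2·Na + glucose/18 + BUN/2.8
= 2·129 + 644/18 + 15/2.8
= 258 + 35.78 + 5.36
= 299.14 mOsm/kg ≈ 299.1 mOsm/kg
Osmolar gap = measured − calculated = 295 − 299.1 = -4.1 mOsm/kg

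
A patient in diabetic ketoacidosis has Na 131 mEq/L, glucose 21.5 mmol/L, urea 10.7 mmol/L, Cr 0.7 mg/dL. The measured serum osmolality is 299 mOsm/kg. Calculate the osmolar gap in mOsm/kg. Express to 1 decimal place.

4.8 mOsm/kg

Calculated osmolality = 2·Na + glucose + urea
= 2·131 + 21.5 + 10.7
= 262 + 21.50 + 10.70
= 294.2 mOsm/kg ≈ 294.2 mOsm/kg
Osmolar gap = measured − calculated = 299 − 294.2 = 4.8 mOsm/kg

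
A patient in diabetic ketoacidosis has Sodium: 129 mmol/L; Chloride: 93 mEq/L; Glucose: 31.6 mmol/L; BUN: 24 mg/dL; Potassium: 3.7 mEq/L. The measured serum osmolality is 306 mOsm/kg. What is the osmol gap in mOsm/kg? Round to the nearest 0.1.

7.8 mOsm/kg

Calculated osmolality = 2·Na + glucose + BUN/2.8
= 2·129 + 31.6 + 24/2.8
= 258 + 31.60 + 8.57
= 298.17 mOsm/kg ≈ 298.2 mOsm/kg
Osmolar gap = measured − calculated = 306 − 298.2 = 7.8 mOsm/kg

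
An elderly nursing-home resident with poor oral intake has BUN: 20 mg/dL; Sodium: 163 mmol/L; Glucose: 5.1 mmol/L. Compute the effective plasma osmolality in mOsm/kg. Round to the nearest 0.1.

331.1 mOsm/kg

Effective osmolality excludes urea (freely permeant across cell membranes):
2·Na + glucose
= 2·163 + 5.1
= 326 + 5.1
= 331.1 mOsm/kg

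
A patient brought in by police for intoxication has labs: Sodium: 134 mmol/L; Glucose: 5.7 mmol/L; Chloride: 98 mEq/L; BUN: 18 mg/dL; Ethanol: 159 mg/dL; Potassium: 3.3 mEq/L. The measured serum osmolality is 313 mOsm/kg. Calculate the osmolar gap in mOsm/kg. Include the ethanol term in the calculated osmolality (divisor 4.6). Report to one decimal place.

-1.7 mOsm/kg

Calculated osmolality = 2·Na + glucose + BUN/2.8 + ethanol/4.6
= 2·134 + 5.7 + 18/2.8 + 159/4.6
= 268 + 5.70 + 6.43 + 34.57
= 314.7 mOsm/kg ≈ 314.7 mOsm/kg
Osmolar gap = measured − calculated = 313 − 314.7 = -1.7 mOsm/kg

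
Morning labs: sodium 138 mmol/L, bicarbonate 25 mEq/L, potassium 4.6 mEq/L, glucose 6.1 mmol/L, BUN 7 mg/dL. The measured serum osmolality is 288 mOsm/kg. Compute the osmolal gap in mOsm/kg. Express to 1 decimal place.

3.4 mOsm/kg

Calculated osmolality = 2·Na + glucose + BUN/2.8
= 2·138 + 6.1 + 7/2.8
= 276 + 6.10 + 2.50
= 284.6 mOsm/kg ≈ 284.6 mOsm/kg
Osmolar gap = measured − calculated = 288 − 284.6 = 3.4 mOsm/kg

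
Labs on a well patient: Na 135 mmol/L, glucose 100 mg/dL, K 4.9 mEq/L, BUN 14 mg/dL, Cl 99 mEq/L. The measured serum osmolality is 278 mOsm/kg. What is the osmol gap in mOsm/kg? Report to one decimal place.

-2.6 mOsm/kg

Calculated osmolality = 2·Na + glucose/18 + BUN/2.8
= 2·135 + 100/18 + 14/2.8
= 270 + 5.56 + 5
= 280.56 mOsm/kg ≈ 280.6 mOsm/kg
Osmolar gap = measured − calculated = 278 − 280.6 = -2.6 mOsm/kg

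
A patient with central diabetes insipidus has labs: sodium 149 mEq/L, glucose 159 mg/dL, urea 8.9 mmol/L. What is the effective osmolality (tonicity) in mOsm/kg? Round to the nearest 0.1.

306.8 mOsm/kg

Effective osmolality excludes urea (freely permeant across cell membranes):
2·Na + glucose/18
= 2·149 + 159/18
= 298 + 8.83
= 306.83 mOsm/kg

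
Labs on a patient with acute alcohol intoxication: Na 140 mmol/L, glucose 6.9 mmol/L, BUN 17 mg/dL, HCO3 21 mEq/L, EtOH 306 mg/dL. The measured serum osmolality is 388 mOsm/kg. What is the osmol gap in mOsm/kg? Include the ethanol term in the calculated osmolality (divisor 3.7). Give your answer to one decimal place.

12.3 mOsm/kg

Calculated osmolality = 2·Na + glucose + BUN/2.8 + ethanol/3.7
= 2·140 + 6.9 + 17/2.8 + 306/3.7
= 280 + 6.90 + 6.07 + 82.70
= 375.67 mOsm/kg ≈ 375.7 mOsm/kg
Osmolar gap = measured − calculated = 388 − 375.7 = 12.3 mOsm/kg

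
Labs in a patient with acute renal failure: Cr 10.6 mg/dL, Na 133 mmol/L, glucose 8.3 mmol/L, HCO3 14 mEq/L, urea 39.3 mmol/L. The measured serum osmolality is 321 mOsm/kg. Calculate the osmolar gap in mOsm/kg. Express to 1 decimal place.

Calculated osmolality = 2·Na + glucose + urea
= 2·133 + 8.3 + 39.3
= 266 + 8.30 + 39.30
= 313.6 mOsm/kg ≈ 313.6 mOsm/kg
Osmolar gap = measured − calculated = 321 − 313.6 = 7.4 mOsm/kg

7.4 mOsm/kg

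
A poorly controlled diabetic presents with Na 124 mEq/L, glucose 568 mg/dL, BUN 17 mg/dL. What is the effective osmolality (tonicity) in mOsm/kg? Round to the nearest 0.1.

Effective osmolality excludes urea (freely permeant across cell membranes):
2·Na + glucose/18
= 2·124 + 568/18
= 248 + 31.56
= 279.56 mOsm/kg

279.6 mOsm/kg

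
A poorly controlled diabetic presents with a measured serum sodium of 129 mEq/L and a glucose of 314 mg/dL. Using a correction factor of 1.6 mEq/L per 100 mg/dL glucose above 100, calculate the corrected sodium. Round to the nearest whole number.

Corrected Na = measured Na + 1.6 · (glucose − 100)/100
= 129 + 1.6 · (314 − 100)/100
= 129 + 3.4
= 132.4 mEq/L

132 mEq/L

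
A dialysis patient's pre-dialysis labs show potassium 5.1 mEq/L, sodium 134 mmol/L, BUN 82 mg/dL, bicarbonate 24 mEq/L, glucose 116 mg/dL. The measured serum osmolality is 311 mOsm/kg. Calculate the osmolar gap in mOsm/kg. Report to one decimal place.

7.3 mOsm/kg

Calculated osmolality = 2·Na + glucose/18 + BUN/2.8
= 2·134 + 116/18 + 82/2.8
= 268 + 6.44 + 29.29
= 303.73 mOsm/kg ≈ 303.7 mOsm/kg
Osmolar gap = measured − calculated = 311 − 303.7 = 7.3 mOsm/kg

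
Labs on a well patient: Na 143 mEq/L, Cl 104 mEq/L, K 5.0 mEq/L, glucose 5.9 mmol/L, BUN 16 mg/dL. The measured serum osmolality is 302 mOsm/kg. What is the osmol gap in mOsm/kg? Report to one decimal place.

4.4 mOsm/kg

Calculated osmolality = 2·Na + glucose + BUN/2.8
= 2·143 + 5.9 + 16/2.8
= 286 + 5.90 + 5.71
= 297.61 mOsm/kg ≈ 297.6 mOsm/kg
Osmolar gap = measured − calculated = 302 − 297.6 = 4.4 mOsm/kg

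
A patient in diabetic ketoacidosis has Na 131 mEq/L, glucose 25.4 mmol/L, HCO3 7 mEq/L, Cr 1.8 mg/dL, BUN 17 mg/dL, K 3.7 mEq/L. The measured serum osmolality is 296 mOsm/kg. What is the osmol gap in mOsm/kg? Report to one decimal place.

2.5 mOsm/kg

Calculated osmolality = 2·Na + glucose + BUN/2.8
= 2·131 + 25.4 + 17/2.8
= 262 + 25.40 + 6.07
= 293.47 mOsm/kg ≈ 293.5 mOsm/kg
Osmolar gap = measured − calculated = 296 − 293.5 = 2.5 mOsm/kg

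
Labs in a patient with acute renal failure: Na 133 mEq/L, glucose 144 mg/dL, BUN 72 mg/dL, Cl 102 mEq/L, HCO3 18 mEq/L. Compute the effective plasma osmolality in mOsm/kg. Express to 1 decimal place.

Effective osmolality excludes urea (freely permeant across cell membranes):
2·Na + glucose/18
= 2·133 + 144/18
= 266 + 8
= 274 mOsm/kg

274.0 mOsm/kg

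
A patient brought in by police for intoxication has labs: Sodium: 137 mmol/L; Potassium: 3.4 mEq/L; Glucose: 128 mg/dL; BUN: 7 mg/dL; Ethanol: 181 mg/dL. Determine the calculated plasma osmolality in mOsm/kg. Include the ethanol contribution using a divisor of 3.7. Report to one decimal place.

332.5 mOsm/kg

Calculated osmolality = 2·Na + glucose/18 + BUN/2.8 + ethanol/3.7
= 2·137 + 128/18 + 7/2.8 + 181/3.7
= 274 + 7.11 + 2.50 + 48.92
= 332.53 mOsm/kg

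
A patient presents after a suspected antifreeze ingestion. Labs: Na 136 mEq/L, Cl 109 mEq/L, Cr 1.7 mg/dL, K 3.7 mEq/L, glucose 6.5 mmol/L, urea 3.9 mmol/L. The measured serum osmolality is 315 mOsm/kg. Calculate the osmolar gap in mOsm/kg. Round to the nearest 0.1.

Calculated osmolality = 2·Na + glucose + urea
= 2·136 + 6.5 + 3.9
= 272 + 6.50 + 3.90
= 282.4 mOsm/kg ≈ 282.4 mOsm/kg
Osmolar gap = measured − calculated = 315 − 282.4 = 32.6 mOsm/kg

32.6 mOsm/kg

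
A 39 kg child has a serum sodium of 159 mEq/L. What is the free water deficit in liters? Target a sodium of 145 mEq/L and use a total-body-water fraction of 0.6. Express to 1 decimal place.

2.3 L

TBW = 0.6 · 39 = 23.4 L
Free water deficit = TBW · (Na/145 − 1)
= 23.4 · (159/145 − 1)
= 23.4 · 0.0966
= 2.26 L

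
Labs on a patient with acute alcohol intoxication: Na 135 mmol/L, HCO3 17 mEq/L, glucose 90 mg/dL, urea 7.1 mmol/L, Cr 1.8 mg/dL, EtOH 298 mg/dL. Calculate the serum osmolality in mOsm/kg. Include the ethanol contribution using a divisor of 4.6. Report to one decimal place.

Calculated osmolality = 2·Na + glucose/18 + urea + ethanol/4.6
= 2·135 + 90/18 + 7.1 + 298/4.6
= 270 + 5 + 7.10 + 64.78
= 346.88 mOsm/kg

346.9 mOsm/kg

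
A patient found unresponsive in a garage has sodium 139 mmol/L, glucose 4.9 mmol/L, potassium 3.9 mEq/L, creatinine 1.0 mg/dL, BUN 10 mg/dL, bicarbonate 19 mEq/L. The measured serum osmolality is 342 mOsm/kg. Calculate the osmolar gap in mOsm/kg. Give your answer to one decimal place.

Calculated osmolality = 2·Na + glucose + BUN/2.8
= 2·139 + 4.9 + 10/2.8
= 278 + 4.90 + 3.57
= 286.47 mOsm/kg ≈ 286.5 mOsm/kg
Osmolar gap = measured − calculated = 342 − 286.5 = 55.5 mOsm/kg

55.5 mOsm/kg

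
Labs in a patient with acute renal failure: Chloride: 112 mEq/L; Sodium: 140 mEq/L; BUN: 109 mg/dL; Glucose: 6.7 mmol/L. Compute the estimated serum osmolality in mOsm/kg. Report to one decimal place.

325.6 mOsm/kg

Calculated osmolality = 2·Na + glucose + BUN/2.8
= 2·140 + 6.7 + 109/2.8
= 280 + 6.70 + 38.93
= 325.63 mOsm/kg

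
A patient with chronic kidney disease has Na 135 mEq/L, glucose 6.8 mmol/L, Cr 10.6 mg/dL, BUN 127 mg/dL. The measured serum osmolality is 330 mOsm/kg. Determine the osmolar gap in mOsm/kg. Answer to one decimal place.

Calculated osmolality = 2·Na + glucose + BUN/2.8
= 2·135 + 6.8 + 127/2.8
= 270 + 6.80 + 45.36
= 322.16 mOsm/kg ≈ 322.2 mOsm/kg
Osmolar gap = measured − calculated = 330 − 322.2 = 7.8 mOsm/kg

7.8 mOsm/kg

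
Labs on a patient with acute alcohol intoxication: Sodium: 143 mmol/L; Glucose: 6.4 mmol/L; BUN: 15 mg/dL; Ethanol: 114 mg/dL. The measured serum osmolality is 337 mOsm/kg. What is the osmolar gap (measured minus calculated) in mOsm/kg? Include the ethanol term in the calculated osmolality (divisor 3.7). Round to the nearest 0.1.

Calculated osmolality = 2·Na + glucose + BUN/2.8 + ethanol/3.7
= 2·143 + 6.4 + 15/2.8 + 114/3.7
= 286 + 6.40 + 5.36 + 30.81
= 328.57 mOsm/kg ≈ 328.6 mOsm/kg
Osmolar gap = measured − calculated = 337 − 328.6 = 8.4 mOsm/kg

8.4 mOsm/kg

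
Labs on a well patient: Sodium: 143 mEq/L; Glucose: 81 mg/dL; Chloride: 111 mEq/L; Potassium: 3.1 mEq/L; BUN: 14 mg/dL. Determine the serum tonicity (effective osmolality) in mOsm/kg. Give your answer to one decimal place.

Effective osmolality excludes urea (freely permeant across cell membranes):
2·Na + glucose/18
= 2·143 + 81/18
= 286 + 4.5
= 290.5 mOsm/kg

290.5 mOsm/kg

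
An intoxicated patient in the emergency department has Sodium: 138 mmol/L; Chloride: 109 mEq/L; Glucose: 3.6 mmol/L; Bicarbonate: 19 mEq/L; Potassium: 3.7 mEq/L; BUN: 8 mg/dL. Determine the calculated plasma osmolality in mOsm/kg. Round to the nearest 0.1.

Calculated osmolality = 2·Na + glucose + BUN/2.8
= 2·138 + 3.6 + 8/2.8
= 276 + 3.60 + 2.86
= 282.46 mOsm/kg

282.5 mOsm/kg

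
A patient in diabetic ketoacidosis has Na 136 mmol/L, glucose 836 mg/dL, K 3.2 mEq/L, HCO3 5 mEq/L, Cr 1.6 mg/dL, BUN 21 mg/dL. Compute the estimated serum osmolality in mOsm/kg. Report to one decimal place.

Calculated osmolality = 2·Na + glucose/18 + BUN/2.8
= 2·136 + 836/18 + 21/2.8
= 272 + 46.44 + 7.50
= 325.94 mOsm/kg

325.9 mOsm/kg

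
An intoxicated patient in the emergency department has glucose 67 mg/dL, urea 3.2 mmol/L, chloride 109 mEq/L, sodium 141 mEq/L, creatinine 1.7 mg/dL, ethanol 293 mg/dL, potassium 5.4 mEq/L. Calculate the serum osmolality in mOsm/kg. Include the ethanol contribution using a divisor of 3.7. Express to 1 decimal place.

368.1 mOsm/kg

Calculated osmolality = 2·Na + glucose/18 + urea + ethanol/3.7
= 2·141 + 67/18 + 3.2 + 293/3.7
= 282 + 3.72 + 3.20 + 79.19
= 368.11 mOsm/kg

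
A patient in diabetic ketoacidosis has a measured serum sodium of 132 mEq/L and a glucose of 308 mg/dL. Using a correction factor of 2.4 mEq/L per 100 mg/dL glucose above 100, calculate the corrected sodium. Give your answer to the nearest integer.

137 mEq/L

Corrected Na = measured Na + 2.4 · (glucose − 100)/100
= 132 + 2.4 · (308 − 100)/100
= 132 + 5
= 137 mEq/L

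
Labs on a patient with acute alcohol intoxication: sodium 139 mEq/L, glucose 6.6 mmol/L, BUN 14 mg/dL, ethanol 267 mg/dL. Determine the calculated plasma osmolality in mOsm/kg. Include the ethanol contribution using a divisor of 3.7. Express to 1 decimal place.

361.8 mOsm/kg

Calculated osmolality = 2·Na + glucose + BUN/2.8 + ethanol/3.7
= 2·139 + 6.6 + 14/2.8 + 267/3.7
= 278 + 6.60 + 5 + 72.16
= 361.76 mOsm/kg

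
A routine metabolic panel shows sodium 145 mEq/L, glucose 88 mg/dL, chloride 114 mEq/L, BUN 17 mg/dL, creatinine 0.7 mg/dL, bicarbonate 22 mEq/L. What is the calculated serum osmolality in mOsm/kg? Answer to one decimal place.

Calculated osmolality = 2·Na + glucose/18 + BUN/2.8
= 2·145 + 88/18 + 17/2.8
= 290 + 4.89 + 6.07
= 300.96 mOsm/kg

301.0 mOsm/kg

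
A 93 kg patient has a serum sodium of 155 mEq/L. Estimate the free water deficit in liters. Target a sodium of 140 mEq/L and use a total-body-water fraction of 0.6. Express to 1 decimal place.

6.0 L

TBW = 0.6 · 93 = 55.8 L
Free water deficit = TBW · (Na/140 − 1)
= 55.8 · (155/140 − 1)
= 55.8 · 0.1071
= 5.98 L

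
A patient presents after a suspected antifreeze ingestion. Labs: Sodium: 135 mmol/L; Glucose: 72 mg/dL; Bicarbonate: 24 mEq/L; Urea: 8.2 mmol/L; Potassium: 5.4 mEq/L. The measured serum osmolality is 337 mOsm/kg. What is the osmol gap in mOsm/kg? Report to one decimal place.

54.8 mOsm/kg

Calculated osmolality = 2·Na + glucose/18 + urea
= 2·135 + 72/18 + 8.2
= 270 + 4 + 8.20
= 282.2 mOsm/kg ≈ 282.2 mOsm/kg
Osmolar gap = measured − calculated = 337 − 282.2 = 54.8 mOsm/kg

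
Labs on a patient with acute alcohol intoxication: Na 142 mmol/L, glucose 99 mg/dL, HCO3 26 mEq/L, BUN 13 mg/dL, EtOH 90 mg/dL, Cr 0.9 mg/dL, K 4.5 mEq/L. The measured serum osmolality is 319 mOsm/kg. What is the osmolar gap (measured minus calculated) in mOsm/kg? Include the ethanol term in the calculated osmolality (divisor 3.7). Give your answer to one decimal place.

0.5 mOsm/kg

Calculated osmolality = 2·Na + glucose/18 + BUN/2.8 + ethanol/3.7
= 2·142 + 99/18 + 13/2.8 + 90/3.7
= 284 + 5.50 + 4.64 + 24.32
= 318.46 mOsm/kg ≈ 318.5 mOsm/kg
Osmolar gap = measured − calculated = 319 − 318.5 = 0.5 mOsm/kg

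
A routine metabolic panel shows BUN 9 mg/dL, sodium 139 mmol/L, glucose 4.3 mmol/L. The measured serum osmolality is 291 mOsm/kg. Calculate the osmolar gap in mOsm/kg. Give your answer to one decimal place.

Calculated osmolality = 2·Na + glucose + BUN/2.8
= 2·139 + 4.3 + 9/2.8
= 278 + 4.30 + 3.21
= 285.51 mOsm/kg ≈ 285.5 mOsm/kg
Osmolar gap = measured − calculated = 291 − 285.5 = 5.5 mOsm/kg

5.5 mOsm/kg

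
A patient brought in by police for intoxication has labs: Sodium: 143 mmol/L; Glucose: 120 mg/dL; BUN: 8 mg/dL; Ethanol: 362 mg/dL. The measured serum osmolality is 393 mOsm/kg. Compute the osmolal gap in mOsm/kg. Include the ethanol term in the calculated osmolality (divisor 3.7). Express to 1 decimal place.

Calculated osmolality = 2·Na + glucose/18 + BUN/2.8 + ethanol/3.7
= 2·143 + 120/18 + 8/2.8 + 362/3.7
= 286 + 6.67 + 2.86 + 97.84
= 393.37 mOsm/kg ≈ 393.4 mOsm/kg
Osmolar gap = measured − calculated = 393 − 393.4 = -0.4 mOsm/kg

-0.4 mOsm/kg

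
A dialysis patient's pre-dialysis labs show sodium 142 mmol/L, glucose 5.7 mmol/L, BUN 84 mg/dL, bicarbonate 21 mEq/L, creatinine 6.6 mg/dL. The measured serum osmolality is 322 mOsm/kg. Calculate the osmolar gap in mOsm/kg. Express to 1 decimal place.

Calculated osmolality = 2·Na + glucose + BUN/2.8
= 2·142 + 5.7 + 84/2.8
= 284 + 5.70 + 30
= 319.7 mOsm/kg ≈ 319.7 mOsm/kg
Osmolar gap = measured − calculated = 322 − 319.7 = 2.3 mOsm/kg

2.3 mOsm/kg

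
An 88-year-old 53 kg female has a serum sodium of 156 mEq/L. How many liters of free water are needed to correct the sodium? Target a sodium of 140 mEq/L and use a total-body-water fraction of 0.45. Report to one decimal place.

2.7 L

TBW = 0.45 · 53 = 23.85 L
Free water deficit = TBW · (Na/140 − 1)
= 23.85 · (156/140 − 1)
= 23.85 · 0.1143
= 2.73 L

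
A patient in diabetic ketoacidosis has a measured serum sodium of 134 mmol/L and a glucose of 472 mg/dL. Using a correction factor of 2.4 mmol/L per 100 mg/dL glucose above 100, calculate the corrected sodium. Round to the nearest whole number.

Corrected Na = measured Na + 2.4 · (glucose − 100)/100
= 134 + 2.4 · (472 − 100)/100
= 134 + 8.9
= 142.9 mmol/L

143 mmol/L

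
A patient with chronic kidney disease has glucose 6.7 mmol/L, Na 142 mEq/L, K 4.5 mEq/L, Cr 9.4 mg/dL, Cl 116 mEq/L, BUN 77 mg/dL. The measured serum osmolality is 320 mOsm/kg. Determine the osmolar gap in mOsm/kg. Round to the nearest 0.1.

Calculated osmolality = 2·Na + glucose + BUN/2.8
= 2·142 + 6.7 + 77/2.8
= 284 + 6.70 + 27.50
= 318.2 mOsm/kg ≈ 318.2 mOsm/kg
Osmolar gap = measured − calculated = 320 − 318.2 = 1.8 mOsm/kg

1.8 mOsm/kg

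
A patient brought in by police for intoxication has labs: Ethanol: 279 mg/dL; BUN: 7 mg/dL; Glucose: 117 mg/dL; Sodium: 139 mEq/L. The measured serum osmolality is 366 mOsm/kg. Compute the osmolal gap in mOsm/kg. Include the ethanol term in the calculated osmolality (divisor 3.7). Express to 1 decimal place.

Calculated osmolality = 2·Na + glucose/18 + BUN/2.8 + ethanol/3.7
= 2·139 + 117/18 + 7/2.8 + 279/3.7
= 278 + 6.50 + 2.50 + 75.41
= 362.41 mOsm/kg ≈ 362.4 mOsm/kg
Osmolar gap = measured − calculated = 366 − 362.4 = 3.6 mOsm/kg

3.6 mOsm/kg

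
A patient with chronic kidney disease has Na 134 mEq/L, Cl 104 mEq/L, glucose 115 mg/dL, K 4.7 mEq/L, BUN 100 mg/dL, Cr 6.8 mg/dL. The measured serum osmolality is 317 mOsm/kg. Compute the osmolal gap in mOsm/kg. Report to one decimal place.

Calculated osmolality = 2·Na + glucose/18 + BUN/2.8
= 2·134 + 115/18 + 100/2.8
= 268 + 6.39 + 35.71
= 310.1 mOsm/kg ≈ 310.1 mOsm/kg
Osmolar gap = measured − calculated = 317 − 310.1 = 6.9 mOsm/kg

6.9 mOsm/kg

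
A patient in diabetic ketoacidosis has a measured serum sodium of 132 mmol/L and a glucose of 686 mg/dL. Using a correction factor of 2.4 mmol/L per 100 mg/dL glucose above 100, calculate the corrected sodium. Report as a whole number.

146 mmol/L

Corrected Na = measured Na + 2.4 · (glucose − 100)/100
= 132 + 2.4 · (686 − 100)/100
= 132 + 14.1
= 146.1 mmol/L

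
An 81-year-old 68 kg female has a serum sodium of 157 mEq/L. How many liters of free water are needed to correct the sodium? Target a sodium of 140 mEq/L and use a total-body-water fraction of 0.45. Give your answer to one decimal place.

3.7 L

TBW = 0.45 · 68 = 30.6 L
Free water deficit = TBW · (Na/140 − 1)
= 30.6 · (157/140 − 1)
= 30.6 · 0.1214
= 3.71 L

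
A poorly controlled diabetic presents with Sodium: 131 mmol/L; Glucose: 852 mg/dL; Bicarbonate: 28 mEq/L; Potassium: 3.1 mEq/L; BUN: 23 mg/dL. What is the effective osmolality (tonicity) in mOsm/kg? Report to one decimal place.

Effective osmolality excludes urea (freely permeant across cell membranes):
2·Na + glucose/18
= 2·131 + 852/18
= 262 + 47.33
= 309.33 mOsm/kg

309.3 mOsm/kg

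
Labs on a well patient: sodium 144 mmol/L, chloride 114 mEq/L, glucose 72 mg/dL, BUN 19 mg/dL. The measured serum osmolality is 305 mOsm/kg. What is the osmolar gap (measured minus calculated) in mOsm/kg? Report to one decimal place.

Calculated osmolality = 2·Na + glucose/18 + BUN/2.8
= 2·144 + 72/18 + 19/2.8
= 288 + 4 + 6.79
= 298.79 mOsm/kg ≈ 298.8 mOsm/kg
Osmolar gap = measured − calculated = 305 − 298.8 = 6.2 mOsm/kg

6.2 mOsm/kg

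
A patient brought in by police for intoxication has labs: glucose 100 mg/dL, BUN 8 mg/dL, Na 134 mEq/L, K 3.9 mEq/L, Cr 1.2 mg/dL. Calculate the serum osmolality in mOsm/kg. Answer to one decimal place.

Calculated osmolality = 2·Na + glucose/18 + BUN/2.8
= 2·134 + 100/18 + 8/2.8
= 268 + 5.56 + 2.86
= 276.42 mOsm/kg

276.4 mOsm/kg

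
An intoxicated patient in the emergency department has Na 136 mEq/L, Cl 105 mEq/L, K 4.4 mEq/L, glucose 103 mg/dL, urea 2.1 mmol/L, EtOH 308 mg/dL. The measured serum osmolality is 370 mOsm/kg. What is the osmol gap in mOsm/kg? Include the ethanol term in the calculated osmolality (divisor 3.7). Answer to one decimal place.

Calculated osmolality = 2·Na + glucose/18 + urea + ethanol/3.7
= 2·136 + 103/18 + 2.1 + 308/3.7
= 272 + 5.72 + 2.10 + 83.24
= 363.06 mOsm/kg ≈ 363.1 mOsm/kg
Osmolar gap = measured − calculated = 370 − 363.1 = 6.9 mOsm/kg

6.9 mOsm/kg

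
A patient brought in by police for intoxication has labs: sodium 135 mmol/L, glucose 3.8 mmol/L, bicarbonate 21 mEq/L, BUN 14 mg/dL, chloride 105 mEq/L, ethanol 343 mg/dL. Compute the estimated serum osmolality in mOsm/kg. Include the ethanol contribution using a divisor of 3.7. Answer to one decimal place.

371.5 mOsm/kg

Calculated osmolality = 2·Na + glucose + BUN/2.8 + ethanol/3.7
= 2·135 + 3.8 + 14/2.8 + 343/3.7
= 270 + 3.80 + 5 + 92.70
= 371.5 mOsm/kg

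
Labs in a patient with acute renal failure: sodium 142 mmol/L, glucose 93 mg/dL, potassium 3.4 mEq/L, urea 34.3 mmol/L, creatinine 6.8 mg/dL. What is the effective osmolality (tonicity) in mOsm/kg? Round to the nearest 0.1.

289.2 mOsm/kg

Effective osmolality excludes urea (freely permeant across cell membranes):
2·Na + glucose/18
= 2·142 + 93/18
= 284 + 5.17
= 289.17 mOsm/kg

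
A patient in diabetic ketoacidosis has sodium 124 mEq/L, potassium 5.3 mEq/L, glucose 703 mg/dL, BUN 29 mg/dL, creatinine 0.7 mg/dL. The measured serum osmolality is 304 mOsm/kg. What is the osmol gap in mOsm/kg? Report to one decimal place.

6.6 mOsm/kg

Calculated osmolality = 2·Na + glucose/18 + BUN/2.8
= 2·124 + 703/18 + 29/2.8
= 248 + 39.06 + 10.36
= 297.42 mOsm/kg ≈ 297.4 mOsm/kg
Osmolar gap = measured − calculated = 304 − 297.4 = 6.6 mOsm/kg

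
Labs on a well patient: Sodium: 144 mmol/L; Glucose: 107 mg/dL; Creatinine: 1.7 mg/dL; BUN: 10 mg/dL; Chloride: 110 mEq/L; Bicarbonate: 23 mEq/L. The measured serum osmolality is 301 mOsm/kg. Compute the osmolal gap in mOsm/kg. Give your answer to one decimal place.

3.5 mOsm/kg

Calculated osmolality = 2·Na + glucose/18 + BUN/2.8
= 2·144 + 107/18 + 10/2.8
= 288 + 5.94 + 3.57
= 297.51 mOsm/kg ≈ 297.5 mOsm/kg
Osmolar gap = measured − calculated = 301 − 297.5 = 3.5 mOsm/kg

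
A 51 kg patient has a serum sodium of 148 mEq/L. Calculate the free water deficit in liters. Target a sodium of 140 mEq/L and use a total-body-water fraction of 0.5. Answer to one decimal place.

TBW = 0.5 · 51 = 25.5 L
Free water deficit = TBW · (Na/140 − 1)
= 25.5 · (148/140 − 1)
= 25.5 · 0.0571
= 1.46 L

1.5 L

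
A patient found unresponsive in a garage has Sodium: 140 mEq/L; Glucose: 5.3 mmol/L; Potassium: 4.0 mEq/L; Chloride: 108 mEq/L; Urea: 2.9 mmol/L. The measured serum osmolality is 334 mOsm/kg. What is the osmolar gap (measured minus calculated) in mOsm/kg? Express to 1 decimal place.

Calculated osmolality = 2·Na + glucose + urea
= 2·140 + 5.3 + 2.9
= 280 + 5.30 + 2.90
= 288.2 mOsm/kg ≈ 288.2 mOsm/kg
Osmolar gap = measured − calculated = 334 − 288.2 = 45.8 mOsm/kg

45.8 mOsm/kg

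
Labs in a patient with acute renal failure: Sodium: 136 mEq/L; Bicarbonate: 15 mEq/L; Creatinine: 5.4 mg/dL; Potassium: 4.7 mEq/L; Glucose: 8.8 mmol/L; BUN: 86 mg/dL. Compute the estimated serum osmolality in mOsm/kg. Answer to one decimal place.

Calculated osmolality = 2·Na + glucose + BUN/2.8
= 2·136 + 8.8 + 86/2.8
= 272 + 8.80 + 30.71
= 311.51 mOsm/kg

311.5 mOsm/kg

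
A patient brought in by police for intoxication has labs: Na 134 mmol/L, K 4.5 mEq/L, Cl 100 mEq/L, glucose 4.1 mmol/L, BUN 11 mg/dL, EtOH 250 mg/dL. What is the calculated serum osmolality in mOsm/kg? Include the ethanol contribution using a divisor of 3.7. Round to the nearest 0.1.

Calculated osmolality = 2·Na + glucose + BUN/2.8 + ethanol/3.7
= 2·134 + 4.1 + 11/2.8 + 250/3.7
= 268 + 4.10 + 3.93 + 67.57
= 343.6 mOsm/kg

343.6 mOsm/kg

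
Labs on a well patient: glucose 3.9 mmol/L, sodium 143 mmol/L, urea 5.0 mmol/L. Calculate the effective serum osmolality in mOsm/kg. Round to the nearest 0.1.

Effective osmolality excludes urea (freely permeant across cell membranes):
2·Na + glucose
= 2·143 + 3.9
= 286 + 3.9
= 289.9 mOsm/kg

289.9 mOsm/kg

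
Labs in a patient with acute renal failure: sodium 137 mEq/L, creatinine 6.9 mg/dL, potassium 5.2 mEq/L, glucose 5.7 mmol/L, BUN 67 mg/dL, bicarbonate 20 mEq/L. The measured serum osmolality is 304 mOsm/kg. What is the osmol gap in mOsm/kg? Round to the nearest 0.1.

0.4 mOsm/kg

Calculated osmolality = 2·Na + glucose + BUN/2.8
= 2·137 + 5.7 + 67/2.8
= 274 + 5.70 + 23.93
= 303.63 mOsm/kg ≈ 303.6 mOsm/kg
Osmolar gap = measured − calculated = 304 − 303.6 = 0.4 mOsm/kg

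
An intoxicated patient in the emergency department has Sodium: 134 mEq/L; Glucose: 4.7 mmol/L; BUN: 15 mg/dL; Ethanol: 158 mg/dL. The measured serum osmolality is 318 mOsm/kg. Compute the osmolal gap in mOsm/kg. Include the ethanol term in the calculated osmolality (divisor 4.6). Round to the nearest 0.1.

Calculated osmolality = 2·Na + glucose + BUN/2.8 + ethanol/4.6
= 2·134 + 4.7 + 15/2.8 + 158/4.6
= 268 + 4.70 + 5.36 + 34.35
= 312.41 mOsm/kg ≈ 312.4 mOsm/kg
Osmolar gap = measured − calculated = 318 − 312.4 = 5.6 mOsm/kg

5.6 mOsm/kg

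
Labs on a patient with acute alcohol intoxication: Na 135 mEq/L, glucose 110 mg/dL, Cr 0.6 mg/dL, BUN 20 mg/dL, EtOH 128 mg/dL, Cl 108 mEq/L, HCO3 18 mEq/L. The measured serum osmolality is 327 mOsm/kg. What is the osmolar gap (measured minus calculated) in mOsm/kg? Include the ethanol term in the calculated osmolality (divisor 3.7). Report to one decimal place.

9.2 mOsm/kg

Calculated osmolality = 2·Na + glucose/18 + BUN/2.8 + ethanol/3.7
= 2·135 + 110/18 + 20/2.8 + 128/3.7
= 270 + 6.11 + 7.14 + 34.59
= 317.84 mOsm/kg ≈ 317.8 mOsm/kg
Osmolar gap = measured − calculated = 327 − 317.8 = 9.2 mOsm/kg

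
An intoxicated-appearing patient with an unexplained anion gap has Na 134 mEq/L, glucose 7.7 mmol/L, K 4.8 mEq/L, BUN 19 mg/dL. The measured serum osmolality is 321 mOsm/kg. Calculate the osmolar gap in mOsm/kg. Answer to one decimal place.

Calculated osmolality = 2·Na + glucose + BUN/2.8
= 2·134 + 7.7 + 19/2.8
= 268 + 7.70 + 6.79
= 282.49 mOsm/kg ≈ 282.5 mOsm/kg
Osmolar gap = measured − calculated = 321 − 282.5 = 38.5 mOsm/kg

38.5 mOsm/kg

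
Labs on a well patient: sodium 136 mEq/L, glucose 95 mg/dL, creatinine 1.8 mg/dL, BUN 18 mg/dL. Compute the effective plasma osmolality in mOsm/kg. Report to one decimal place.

277.3 mOsm/kg

Effective osmolality excludes urea (freely permeant across cell membranes):
2·Na + glucose/18
= 2·136 + 95/18
= 272 + 5.28
= 277.28 mOsm/kg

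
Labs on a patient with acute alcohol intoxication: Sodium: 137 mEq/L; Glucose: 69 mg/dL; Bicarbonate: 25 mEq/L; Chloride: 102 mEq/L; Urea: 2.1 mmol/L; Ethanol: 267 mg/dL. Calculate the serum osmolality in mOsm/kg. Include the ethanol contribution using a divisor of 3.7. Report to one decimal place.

352.1 mOsm/kg

Calculated osmolality = 2·Na + glucose/18 + urea + ethanol/3.7
= 2·137 + 69/18 + 2.1 + 267/3.7
= 274 + 3.83 + 2.10 + 72.16
= 352.09 mOsm/kg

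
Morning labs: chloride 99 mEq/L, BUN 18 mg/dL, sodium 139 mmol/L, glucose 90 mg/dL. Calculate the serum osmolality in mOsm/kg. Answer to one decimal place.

289.4 mOsm/kg

Calculated osmolality = 2·Na + glucose/18 + BUN/2.8
= 2·139 + 90/18 + 18/2.8
= 278 + 5 + 6.43
= 289.43 mOsm/kg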